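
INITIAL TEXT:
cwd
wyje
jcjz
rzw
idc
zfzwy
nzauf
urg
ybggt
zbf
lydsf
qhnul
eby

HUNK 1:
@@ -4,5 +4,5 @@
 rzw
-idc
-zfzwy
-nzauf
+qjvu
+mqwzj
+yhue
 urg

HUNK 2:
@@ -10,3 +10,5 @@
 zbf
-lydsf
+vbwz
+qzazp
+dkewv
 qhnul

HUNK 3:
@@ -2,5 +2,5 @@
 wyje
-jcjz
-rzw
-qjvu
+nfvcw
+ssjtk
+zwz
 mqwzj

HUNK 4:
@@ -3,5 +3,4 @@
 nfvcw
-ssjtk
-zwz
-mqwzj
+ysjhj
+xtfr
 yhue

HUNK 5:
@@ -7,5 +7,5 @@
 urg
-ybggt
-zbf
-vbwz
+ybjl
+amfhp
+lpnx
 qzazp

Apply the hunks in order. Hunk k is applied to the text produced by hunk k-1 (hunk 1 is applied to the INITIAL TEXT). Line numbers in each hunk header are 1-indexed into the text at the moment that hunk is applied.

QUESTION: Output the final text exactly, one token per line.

Hunk 1: at line 4 remove [idc,zfzwy,nzauf] add [qjvu,mqwzj,yhue] -> 13 lines: cwd wyje jcjz rzw qjvu mqwzj yhue urg ybggt zbf lydsf qhnul eby
Hunk 2: at line 10 remove [lydsf] add [vbwz,qzazp,dkewv] -> 15 lines: cwd wyje jcjz rzw qjvu mqwzj yhue urg ybggt zbf vbwz qzazp dkewv qhnul eby
Hunk 3: at line 2 remove [jcjz,rzw,qjvu] add [nfvcw,ssjtk,zwz] -> 15 lines: cwd wyje nfvcw ssjtk zwz mqwzj yhue urg ybggt zbf vbwz qzazp dkewv qhnul eby
Hunk 4: at line 3 remove [ssjtk,zwz,mqwzj] add [ysjhj,xtfr] -> 14 lines: cwd wyje nfvcw ysjhj xtfr yhue urg ybggt zbf vbwz qzazp dkewv qhnul eby
Hunk 5: at line 7 remove [ybggt,zbf,vbwz] add [ybjl,amfhp,lpnx] -> 14 lines: cwd wyje nfvcw ysjhj xtfr yhue urg ybjl amfhp lpnx qzazp dkewv qhnul eby

Answer: cwd
wyje
nfvcw
ysjhj
xtfr
yhue
urg
ybjl
amfhp
lpnx
qzazp
dkewv
qhnul
eby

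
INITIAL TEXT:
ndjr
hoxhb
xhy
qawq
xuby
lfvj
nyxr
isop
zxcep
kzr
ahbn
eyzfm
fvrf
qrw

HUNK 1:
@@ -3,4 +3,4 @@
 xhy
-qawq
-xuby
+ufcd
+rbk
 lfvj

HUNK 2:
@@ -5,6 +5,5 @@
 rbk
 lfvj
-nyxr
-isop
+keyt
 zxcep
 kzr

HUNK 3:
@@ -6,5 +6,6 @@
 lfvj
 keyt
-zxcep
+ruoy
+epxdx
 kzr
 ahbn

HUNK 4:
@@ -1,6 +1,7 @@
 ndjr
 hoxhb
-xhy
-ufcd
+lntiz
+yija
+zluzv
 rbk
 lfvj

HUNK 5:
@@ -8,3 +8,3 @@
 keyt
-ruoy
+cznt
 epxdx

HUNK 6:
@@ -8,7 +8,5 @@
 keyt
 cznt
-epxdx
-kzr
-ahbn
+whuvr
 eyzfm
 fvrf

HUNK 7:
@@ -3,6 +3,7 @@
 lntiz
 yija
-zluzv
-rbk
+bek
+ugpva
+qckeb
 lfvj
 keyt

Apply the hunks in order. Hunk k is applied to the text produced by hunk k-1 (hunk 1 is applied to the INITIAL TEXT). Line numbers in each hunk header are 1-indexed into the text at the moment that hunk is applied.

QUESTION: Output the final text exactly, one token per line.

Hunk 1: at line 3 remove [qawq,xuby] add [ufcd,rbk] -> 14 lines: ndjr hoxhb xhy ufcd rbk lfvj nyxr isop zxcep kzr ahbn eyzfm fvrf qrw
Hunk 2: at line 5 remove [nyxr,isop] add [keyt] -> 13 lines: ndjr hoxhb xhy ufcd rbk lfvj keyt zxcep kzr ahbn eyzfm fvrf qrw
Hunk 3: at line 6 remove [zxcep] add [ruoy,epxdx] -> 14 lines: ndjr hoxhb xhy ufcd rbk lfvj keyt ruoy epxdx kzr ahbn eyzfm fvrf qrw
Hunk 4: at line 1 remove [xhy,ufcd] add [lntiz,yija,zluzv] -> 15 lines: ndjr hoxhb lntiz yija zluzv rbk lfvj keyt ruoy epxdx kzr ahbn eyzfm fvrf qrw
Hunk 5: at line 8 remove [ruoy] add [cznt] -> 15 lines: ndjr hoxhb lntiz yija zluzv rbk lfvj keyt cznt epxdx kzr ahbn eyzfm fvrf qrw
Hunk 6: at line 8 remove [epxdx,kzr,ahbn] add [whuvr] -> 13 lines: ndjr hoxhb lntiz yija zluzv rbk lfvj keyt cznt whuvr eyzfm fvrf qrw
Hunk 7: at line 3 remove [zluzv,rbk] add [bek,ugpva,qckeb] -> 14 lines: ndjr hoxhb lntiz yija bek ugpva qckeb lfvj keyt cznt whuvr eyzfm fvrf qrw

Answer: ndjr
hoxhb
lntiz
yija
bek
ugpva
qckeb
lfvj
keyt
cznt
whuvr
eyzfm
fvrf
qrw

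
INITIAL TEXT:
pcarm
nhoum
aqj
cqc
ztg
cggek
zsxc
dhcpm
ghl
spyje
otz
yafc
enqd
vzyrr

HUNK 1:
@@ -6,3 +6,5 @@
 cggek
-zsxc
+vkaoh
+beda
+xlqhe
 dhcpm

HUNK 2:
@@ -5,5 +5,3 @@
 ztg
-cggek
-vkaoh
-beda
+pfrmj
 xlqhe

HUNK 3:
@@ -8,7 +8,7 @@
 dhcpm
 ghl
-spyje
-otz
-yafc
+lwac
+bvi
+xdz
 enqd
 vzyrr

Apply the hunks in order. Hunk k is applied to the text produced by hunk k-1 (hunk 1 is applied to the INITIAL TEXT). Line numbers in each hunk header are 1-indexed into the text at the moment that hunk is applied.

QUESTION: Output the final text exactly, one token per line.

Answer: pcarm
nhoum
aqj
cqc
ztg
pfrmj
xlqhe
dhcpm
ghl
lwac
bvi
xdz
enqd
vzyrr

Derivation:
Hunk 1: at line 6 remove [zsxc] add [vkaoh,beda,xlqhe] -> 16 lines: pcarm nhoum aqj cqc ztg cggek vkaoh beda xlqhe dhcpm ghl spyje otz yafc enqd vzyrr
Hunk 2: at line 5 remove [cggek,vkaoh,beda] add [pfrmj] -> 14 lines: pcarm nhoum aqj cqc ztg pfrmj xlqhe dhcpm ghl spyje otz yafc enqd vzyrr
Hunk 3: at line 8 remove [spyje,otz,yafc] add [lwac,bvi,xdz] -> 14 lines: pcarm nhoum aqj cqc ztg pfrmj xlqhe dhcpm ghl lwac bvi xdz enqd vzyrr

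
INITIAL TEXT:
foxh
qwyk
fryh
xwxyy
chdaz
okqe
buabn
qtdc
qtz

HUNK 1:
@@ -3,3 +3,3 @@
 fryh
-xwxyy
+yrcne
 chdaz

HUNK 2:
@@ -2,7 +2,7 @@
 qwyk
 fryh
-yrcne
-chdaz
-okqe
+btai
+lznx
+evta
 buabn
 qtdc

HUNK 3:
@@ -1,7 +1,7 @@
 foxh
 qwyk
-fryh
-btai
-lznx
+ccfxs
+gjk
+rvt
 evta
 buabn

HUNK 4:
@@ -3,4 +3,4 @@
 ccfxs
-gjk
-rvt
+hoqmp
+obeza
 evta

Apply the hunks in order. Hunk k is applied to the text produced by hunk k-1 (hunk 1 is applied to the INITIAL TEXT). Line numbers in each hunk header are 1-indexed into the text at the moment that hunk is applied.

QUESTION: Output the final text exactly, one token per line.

Answer: foxh
qwyk
ccfxs
hoqmp
obeza
evta
buabn
qtdc
qtz

Derivation:
Hunk 1: at line 3 remove [xwxyy] add [yrcne] -> 9 lines: foxh qwyk fryh yrcne chdaz okqe buabn qtdc qtz
Hunk 2: at line 2 remove [yrcne,chdaz,okqe] add [btai,lznx,evta] -> 9 lines: foxh qwyk fryh btai lznx evta buabn qtdc qtz
Hunk 3: at line 1 remove [fryh,btai,lznx] add [ccfxs,gjk,rvt] -> 9 lines: foxh qwyk ccfxs gjk rvt evta buabn qtdc qtz
Hunk 4: at line 3 remove [gjk,rvt] add [hoqmp,obeza] -> 9 lines: foxh qwyk ccfxs hoqmp obeza evta buabn qtdc qtz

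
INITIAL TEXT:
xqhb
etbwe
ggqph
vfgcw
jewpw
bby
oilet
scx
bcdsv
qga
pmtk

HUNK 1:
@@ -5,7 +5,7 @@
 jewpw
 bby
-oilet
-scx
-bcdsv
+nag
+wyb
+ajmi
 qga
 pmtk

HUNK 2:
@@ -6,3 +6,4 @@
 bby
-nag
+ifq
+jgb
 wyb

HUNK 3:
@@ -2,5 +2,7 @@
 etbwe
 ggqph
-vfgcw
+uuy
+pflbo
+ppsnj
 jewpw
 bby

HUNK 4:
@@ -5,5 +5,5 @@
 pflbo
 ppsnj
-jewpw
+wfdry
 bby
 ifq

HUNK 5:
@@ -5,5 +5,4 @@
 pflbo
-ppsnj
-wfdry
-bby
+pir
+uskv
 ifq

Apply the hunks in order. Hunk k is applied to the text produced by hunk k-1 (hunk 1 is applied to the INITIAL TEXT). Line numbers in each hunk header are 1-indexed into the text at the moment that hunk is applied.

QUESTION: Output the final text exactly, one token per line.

Answer: xqhb
etbwe
ggqph
uuy
pflbo
pir
uskv
ifq
jgb
wyb
ajmi
qga
pmtk

Derivation:
Hunk 1: at line 5 remove [oilet,scx,bcdsv] add [nag,wyb,ajmi] -> 11 lines: xqhb etbwe ggqph vfgcw jewpw bby nag wyb ajmi qga pmtk
Hunk 2: at line 6 remove [nag] add [ifq,jgb] -> 12 lines: xqhb etbwe ggqph vfgcw jewpw bby ifq jgb wyb ajmi qga pmtk
Hunk 3: at line 2 remove [vfgcw] add [uuy,pflbo,ppsnj] -> 14 lines: xqhb etbwe ggqph uuy pflbo ppsnj jewpw bby ifq jgb wyb ajmi qga pmtk
Hunk 4: at line 5 remove [jewpw] add [wfdry] -> 14 lines: xqhb etbwe ggqph uuy pflbo ppsnj wfdry bby ifq jgb wyb ajmi qga pmtk
Hunk 5: at line 5 remove [ppsnj,wfdry,bby] add [pir,uskv] -> 13 lines: xqhb etbwe ggqph uuy pflbo pir uskv ifq jgb wyb ajmi qga pmtk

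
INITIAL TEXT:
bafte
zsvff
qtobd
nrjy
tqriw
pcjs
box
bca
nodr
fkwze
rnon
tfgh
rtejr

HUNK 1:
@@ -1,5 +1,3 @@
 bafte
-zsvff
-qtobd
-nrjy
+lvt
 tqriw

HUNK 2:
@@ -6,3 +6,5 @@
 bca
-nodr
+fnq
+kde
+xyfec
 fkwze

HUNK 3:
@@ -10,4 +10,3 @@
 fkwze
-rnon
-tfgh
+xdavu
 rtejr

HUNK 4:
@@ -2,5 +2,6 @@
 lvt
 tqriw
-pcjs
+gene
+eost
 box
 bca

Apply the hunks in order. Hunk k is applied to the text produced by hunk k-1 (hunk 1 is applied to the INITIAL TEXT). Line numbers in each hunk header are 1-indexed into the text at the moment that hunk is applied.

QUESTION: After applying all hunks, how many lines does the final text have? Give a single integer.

Answer: 13

Derivation:
Hunk 1: at line 1 remove [zsvff,qtobd,nrjy] add [lvt] -> 11 lines: bafte lvt tqriw pcjs box bca nodr fkwze rnon tfgh rtejr
Hunk 2: at line 6 remove [nodr] add [fnq,kde,xyfec] -> 13 lines: bafte lvt tqriw pcjs box bca fnq kde xyfec fkwze rnon tfgh rtejr
Hunk 3: at line 10 remove [rnon,tfgh] add [xdavu] -> 12 lines: bafte lvt tqriw pcjs box bca fnq kde xyfec fkwze xdavu rtejr
Hunk 4: at line 2 remove [pcjs] add [gene,eost] -> 13 lines: bafte lvt tqriw gene eost box bca fnq kde xyfec fkwze xdavu rtejr
Final line count: 13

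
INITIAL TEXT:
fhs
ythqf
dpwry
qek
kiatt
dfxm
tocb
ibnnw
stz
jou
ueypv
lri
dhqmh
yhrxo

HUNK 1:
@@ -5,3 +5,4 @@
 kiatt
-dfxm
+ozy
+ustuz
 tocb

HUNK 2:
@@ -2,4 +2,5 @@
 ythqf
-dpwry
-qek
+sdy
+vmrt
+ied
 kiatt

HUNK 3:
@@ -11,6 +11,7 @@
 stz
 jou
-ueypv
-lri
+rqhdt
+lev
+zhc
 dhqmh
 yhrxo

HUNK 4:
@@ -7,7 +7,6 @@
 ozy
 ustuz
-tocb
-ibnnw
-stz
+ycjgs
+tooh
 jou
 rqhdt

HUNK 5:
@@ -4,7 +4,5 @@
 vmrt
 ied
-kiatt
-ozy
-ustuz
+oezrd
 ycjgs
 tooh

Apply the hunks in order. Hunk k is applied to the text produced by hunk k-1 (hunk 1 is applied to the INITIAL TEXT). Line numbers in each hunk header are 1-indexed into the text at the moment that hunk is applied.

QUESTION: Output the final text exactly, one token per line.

Hunk 1: at line 5 remove [dfxm] add [ozy,ustuz] -> 15 lines: fhs ythqf dpwry qek kiatt ozy ustuz tocb ibnnw stz jou ueypv lri dhqmh yhrxo
Hunk 2: at line 2 remove [dpwry,qek] add [sdy,vmrt,ied] -> 16 lines: fhs ythqf sdy vmrt ied kiatt ozy ustuz tocb ibnnw stz jou ueypv lri dhqmh yhrxo
Hunk 3: at line 11 remove [ueypv,lri] add [rqhdt,lev,zhc] -> 17 lines: fhs ythqf sdy vmrt ied kiatt ozy ustuz tocb ibnnw stz jou rqhdt lev zhc dhqmh yhrxo
Hunk 4: at line 7 remove [tocb,ibnnw,stz] add [ycjgs,tooh] -> 16 lines: fhs ythqf sdy vmrt ied kiatt ozy ustuz ycjgs tooh jou rqhdt lev zhc dhqmh yhrxo
Hunk 5: at line 4 remove [kiatt,ozy,ustuz] add [oezrd] -> 14 lines: fhs ythqf sdy vmrt ied oezrd ycjgs tooh jou rqhdt lev zhc dhqmh yhrxo

Answer: fhs
ythqf
sdy
vmrt
ied
oezrd
ycjgs
tooh
jou
rqhdt
lev
zhc
dhqmh
yhrxo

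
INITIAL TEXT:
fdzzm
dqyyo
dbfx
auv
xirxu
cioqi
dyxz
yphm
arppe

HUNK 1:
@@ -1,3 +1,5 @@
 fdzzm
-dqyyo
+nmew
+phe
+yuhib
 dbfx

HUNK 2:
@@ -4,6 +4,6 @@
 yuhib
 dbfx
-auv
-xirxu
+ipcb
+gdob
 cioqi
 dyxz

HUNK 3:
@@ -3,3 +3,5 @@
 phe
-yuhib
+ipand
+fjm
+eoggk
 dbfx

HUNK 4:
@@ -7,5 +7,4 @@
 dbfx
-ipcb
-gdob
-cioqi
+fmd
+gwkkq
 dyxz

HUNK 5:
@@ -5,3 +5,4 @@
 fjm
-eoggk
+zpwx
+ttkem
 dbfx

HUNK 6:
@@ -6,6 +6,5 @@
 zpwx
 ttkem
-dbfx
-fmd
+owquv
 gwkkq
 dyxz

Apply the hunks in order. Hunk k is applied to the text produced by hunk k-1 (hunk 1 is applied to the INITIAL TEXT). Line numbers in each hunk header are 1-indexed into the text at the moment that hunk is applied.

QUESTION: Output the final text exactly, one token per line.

Answer: fdzzm
nmew
phe
ipand
fjm
zpwx
ttkem
owquv
gwkkq
dyxz
yphm
arppe

Derivation:
Hunk 1: at line 1 remove [dqyyo] add [nmew,phe,yuhib] -> 11 lines: fdzzm nmew phe yuhib dbfx auv xirxu cioqi dyxz yphm arppe
Hunk 2: at line 4 remove [auv,xirxu] add [ipcb,gdob] -> 11 lines: fdzzm nmew phe yuhib dbfx ipcb gdob cioqi dyxz yphm arppe
Hunk 3: at line 3 remove [yuhib] add [ipand,fjm,eoggk] -> 13 lines: fdzzm nmew phe ipand fjm eoggk dbfx ipcb gdob cioqi dyxz yphm arppe
Hunk 4: at line 7 remove [ipcb,gdob,cioqi] add [fmd,gwkkq] -> 12 lines: fdzzm nmew phe ipand fjm eoggk dbfx fmd gwkkq dyxz yphm arppe
Hunk 5: at line 5 remove [eoggk] add [zpwx,ttkem] -> 13 lines: fdzzm nmew phe ipand fjm zpwx ttkem dbfx fmd gwkkq dyxz yphm arppe
Hunk 6: at line 6 remove [dbfx,fmd] add [owquv] -> 12 lines: fdzzm nmew phe ipand fjm zpwx ttkem owquv gwkkq dyxz yphm arppe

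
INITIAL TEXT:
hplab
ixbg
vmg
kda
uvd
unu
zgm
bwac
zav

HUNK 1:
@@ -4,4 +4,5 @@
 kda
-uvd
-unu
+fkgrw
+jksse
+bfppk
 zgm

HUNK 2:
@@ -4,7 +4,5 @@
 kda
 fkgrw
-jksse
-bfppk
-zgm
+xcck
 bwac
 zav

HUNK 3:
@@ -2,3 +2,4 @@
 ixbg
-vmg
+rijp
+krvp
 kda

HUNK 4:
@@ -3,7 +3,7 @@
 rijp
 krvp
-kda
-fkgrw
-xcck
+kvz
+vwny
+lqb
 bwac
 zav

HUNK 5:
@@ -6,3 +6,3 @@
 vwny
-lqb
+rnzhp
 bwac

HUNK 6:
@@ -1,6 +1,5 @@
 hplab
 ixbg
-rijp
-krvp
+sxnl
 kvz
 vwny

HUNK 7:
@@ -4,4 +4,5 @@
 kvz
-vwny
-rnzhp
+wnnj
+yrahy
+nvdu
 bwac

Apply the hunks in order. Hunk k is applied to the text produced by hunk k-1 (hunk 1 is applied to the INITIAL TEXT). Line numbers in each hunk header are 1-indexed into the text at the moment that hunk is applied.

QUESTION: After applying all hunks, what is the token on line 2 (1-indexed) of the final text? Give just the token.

Hunk 1: at line 4 remove [uvd,unu] add [fkgrw,jksse,bfppk] -> 10 lines: hplab ixbg vmg kda fkgrw jksse bfppk zgm bwac zav
Hunk 2: at line 4 remove [jksse,bfppk,zgm] add [xcck] -> 8 lines: hplab ixbg vmg kda fkgrw xcck bwac zav
Hunk 3: at line 2 remove [vmg] add [rijp,krvp] -> 9 lines: hplab ixbg rijp krvp kda fkgrw xcck bwac zav
Hunk 4: at line 3 remove [kda,fkgrw,xcck] add [kvz,vwny,lqb] -> 9 lines: hplab ixbg rijp krvp kvz vwny lqb bwac zav
Hunk 5: at line 6 remove [lqb] add [rnzhp] -> 9 lines: hplab ixbg rijp krvp kvz vwny rnzhp bwac zav
Hunk 6: at line 1 remove [rijp,krvp] add [sxnl] -> 8 lines: hplab ixbg sxnl kvz vwny rnzhp bwac zav
Hunk 7: at line 4 remove [vwny,rnzhp] add [wnnj,yrahy,nvdu] -> 9 lines: hplab ixbg sxnl kvz wnnj yrahy nvdu bwac zav
Final line 2: ixbg

Answer: ixbg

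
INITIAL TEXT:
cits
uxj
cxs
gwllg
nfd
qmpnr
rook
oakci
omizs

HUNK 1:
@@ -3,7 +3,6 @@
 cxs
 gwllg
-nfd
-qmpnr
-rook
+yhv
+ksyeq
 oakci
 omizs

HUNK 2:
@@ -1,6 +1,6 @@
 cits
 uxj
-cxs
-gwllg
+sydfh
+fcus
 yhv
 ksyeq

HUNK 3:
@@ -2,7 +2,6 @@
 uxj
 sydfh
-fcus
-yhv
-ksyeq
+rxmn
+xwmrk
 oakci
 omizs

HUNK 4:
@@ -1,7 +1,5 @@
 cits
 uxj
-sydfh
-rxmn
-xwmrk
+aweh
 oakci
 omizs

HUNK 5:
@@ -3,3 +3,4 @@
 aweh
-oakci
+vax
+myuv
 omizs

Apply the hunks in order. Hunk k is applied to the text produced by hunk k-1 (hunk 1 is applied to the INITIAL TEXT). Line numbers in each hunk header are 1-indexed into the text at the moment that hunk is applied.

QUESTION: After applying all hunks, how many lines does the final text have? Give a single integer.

Hunk 1: at line 3 remove [nfd,qmpnr,rook] add [yhv,ksyeq] -> 8 lines: cits uxj cxs gwllg yhv ksyeq oakci omizs
Hunk 2: at line 1 remove [cxs,gwllg] add [sydfh,fcus] -> 8 lines: cits uxj sydfh fcus yhv ksyeq oakci omizs
Hunk 3: at line 2 remove [fcus,yhv,ksyeq] add [rxmn,xwmrk] -> 7 lines: cits uxj sydfh rxmn xwmrk oakci omizs
Hunk 4: at line 1 remove [sydfh,rxmn,xwmrk] add [aweh] -> 5 lines: cits uxj aweh oakci omizs
Hunk 5: at line 3 remove [oakci] add [vax,myuv] -> 6 lines: cits uxj aweh vax myuv omizs
Final line count: 6

Answer: 6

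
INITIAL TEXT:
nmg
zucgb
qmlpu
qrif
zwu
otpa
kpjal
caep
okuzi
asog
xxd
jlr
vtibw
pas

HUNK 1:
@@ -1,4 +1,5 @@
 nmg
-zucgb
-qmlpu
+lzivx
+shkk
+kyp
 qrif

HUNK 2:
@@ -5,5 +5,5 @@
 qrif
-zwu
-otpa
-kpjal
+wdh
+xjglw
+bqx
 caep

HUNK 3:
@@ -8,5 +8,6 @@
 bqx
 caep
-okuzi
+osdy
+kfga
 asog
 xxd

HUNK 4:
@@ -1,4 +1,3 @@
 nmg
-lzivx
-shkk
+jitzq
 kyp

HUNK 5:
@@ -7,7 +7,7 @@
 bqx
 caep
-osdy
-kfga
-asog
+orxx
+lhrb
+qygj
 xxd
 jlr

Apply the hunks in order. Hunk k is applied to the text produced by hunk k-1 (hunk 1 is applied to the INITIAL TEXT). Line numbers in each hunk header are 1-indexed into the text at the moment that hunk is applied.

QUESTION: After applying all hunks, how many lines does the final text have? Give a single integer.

Hunk 1: at line 1 remove [zucgb,qmlpu] add [lzivx,shkk,kyp] -> 15 lines: nmg lzivx shkk kyp qrif zwu otpa kpjal caep okuzi asog xxd jlr vtibw pas
Hunk 2: at line 5 remove [zwu,otpa,kpjal] add [wdh,xjglw,bqx] -> 15 lines: nmg lzivx shkk kyp qrif wdh xjglw bqx caep okuzi asog xxd jlr vtibw pas
Hunk 3: at line 8 remove [okuzi] add [osdy,kfga] -> 16 lines: nmg lzivx shkk kyp qrif wdh xjglw bqx caep osdy kfga asog xxd jlr vtibw pas
Hunk 4: at line 1 remove [lzivx,shkk] add [jitzq] -> 15 lines: nmg jitzq kyp qrif wdh xjglw bqx caep osdy kfga asog xxd jlr vtibw pas
Hunk 5: at line 7 remove [osdy,kfga,asog] add [orxx,lhrb,qygj] -> 15 lines: nmg jitzq kyp qrif wdh xjglw bqx caep orxx lhrb qygj xxd jlr vtibw pas
Final line count: 15

Answer: 15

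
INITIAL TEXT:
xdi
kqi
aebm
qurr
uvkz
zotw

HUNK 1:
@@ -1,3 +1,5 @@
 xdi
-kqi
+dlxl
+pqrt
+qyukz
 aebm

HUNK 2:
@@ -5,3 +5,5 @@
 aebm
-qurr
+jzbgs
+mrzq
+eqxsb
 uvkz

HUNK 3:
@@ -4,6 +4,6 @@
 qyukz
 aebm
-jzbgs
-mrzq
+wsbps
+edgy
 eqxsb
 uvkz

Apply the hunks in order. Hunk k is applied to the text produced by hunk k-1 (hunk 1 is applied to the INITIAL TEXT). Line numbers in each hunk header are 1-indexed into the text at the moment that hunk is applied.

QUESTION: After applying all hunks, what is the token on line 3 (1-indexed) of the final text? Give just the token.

Hunk 1: at line 1 remove [kqi] add [dlxl,pqrt,qyukz] -> 8 lines: xdi dlxl pqrt qyukz aebm qurr uvkz zotw
Hunk 2: at line 5 remove [qurr] add [jzbgs,mrzq,eqxsb] -> 10 lines: xdi dlxl pqrt qyukz aebm jzbgs mrzq eqxsb uvkz zotw
Hunk 3: at line 4 remove [jzbgs,mrzq] add [wsbps,edgy] -> 10 lines: xdi dlxl pqrt qyukz aebm wsbps edgy eqxsb uvkz zotw
Final line 3: pqrt

Answer: pqrt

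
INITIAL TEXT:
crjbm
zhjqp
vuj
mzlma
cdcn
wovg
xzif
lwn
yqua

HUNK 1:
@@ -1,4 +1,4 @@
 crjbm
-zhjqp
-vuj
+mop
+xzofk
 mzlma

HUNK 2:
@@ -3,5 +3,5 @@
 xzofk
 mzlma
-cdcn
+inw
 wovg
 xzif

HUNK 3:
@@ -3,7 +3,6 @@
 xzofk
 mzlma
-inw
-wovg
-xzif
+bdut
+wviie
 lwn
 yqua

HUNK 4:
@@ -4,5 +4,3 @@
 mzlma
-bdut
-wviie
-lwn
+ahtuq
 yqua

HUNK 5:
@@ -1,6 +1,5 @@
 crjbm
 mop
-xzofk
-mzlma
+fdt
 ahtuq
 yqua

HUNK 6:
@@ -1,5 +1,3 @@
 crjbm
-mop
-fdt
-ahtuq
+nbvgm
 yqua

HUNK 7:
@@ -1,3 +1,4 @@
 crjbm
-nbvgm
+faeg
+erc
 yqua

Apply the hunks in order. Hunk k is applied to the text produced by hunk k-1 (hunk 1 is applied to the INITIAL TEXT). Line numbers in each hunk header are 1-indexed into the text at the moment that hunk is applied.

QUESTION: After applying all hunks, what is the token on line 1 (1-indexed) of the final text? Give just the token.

Answer: crjbm

Derivation:
Hunk 1: at line 1 remove [zhjqp,vuj] add [mop,xzofk] -> 9 lines: crjbm mop xzofk mzlma cdcn wovg xzif lwn yqua
Hunk 2: at line 3 remove [cdcn] add [inw] -> 9 lines: crjbm mop xzofk mzlma inw wovg xzif lwn yqua
Hunk 3: at line 3 remove [inw,wovg,xzif] add [bdut,wviie] -> 8 lines: crjbm mop xzofk mzlma bdut wviie lwn yqua
Hunk 4: at line 4 remove [bdut,wviie,lwn] add [ahtuq] -> 6 lines: crjbm mop xzofk mzlma ahtuq yqua
Hunk 5: at line 1 remove [xzofk,mzlma] add [fdt] -> 5 lines: crjbm mop fdt ahtuq yqua
Hunk 6: at line 1 remove [mop,fdt,ahtuq] add [nbvgm] -> 3 lines: crjbm nbvgm yqua
Hunk 7: at line 1 remove [nbvgm] add [faeg,erc] -> 4 lines: crjbm faeg erc yqua
Final line 1: crjbm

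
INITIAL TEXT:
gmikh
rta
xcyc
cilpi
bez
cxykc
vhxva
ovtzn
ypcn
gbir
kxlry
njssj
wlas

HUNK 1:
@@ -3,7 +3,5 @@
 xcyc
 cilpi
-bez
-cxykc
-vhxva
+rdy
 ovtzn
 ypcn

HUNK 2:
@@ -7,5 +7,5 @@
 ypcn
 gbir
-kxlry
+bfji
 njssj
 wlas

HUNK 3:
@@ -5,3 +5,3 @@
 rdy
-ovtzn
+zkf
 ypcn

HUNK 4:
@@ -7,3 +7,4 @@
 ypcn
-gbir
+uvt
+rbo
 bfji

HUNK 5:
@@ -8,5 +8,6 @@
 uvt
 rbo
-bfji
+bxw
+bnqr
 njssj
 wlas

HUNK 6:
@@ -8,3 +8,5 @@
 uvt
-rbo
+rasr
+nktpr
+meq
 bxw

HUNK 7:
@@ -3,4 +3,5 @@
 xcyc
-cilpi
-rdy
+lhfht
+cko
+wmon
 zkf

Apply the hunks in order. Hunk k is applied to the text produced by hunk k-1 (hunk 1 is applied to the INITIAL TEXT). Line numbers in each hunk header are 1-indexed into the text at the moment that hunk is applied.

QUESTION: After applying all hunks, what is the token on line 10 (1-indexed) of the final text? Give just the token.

Answer: rasr

Derivation:
Hunk 1: at line 3 remove [bez,cxykc,vhxva] add [rdy] -> 11 lines: gmikh rta xcyc cilpi rdy ovtzn ypcn gbir kxlry njssj wlas
Hunk 2: at line 7 remove [kxlry] add [bfji] -> 11 lines: gmikh rta xcyc cilpi rdy ovtzn ypcn gbir bfji njssj wlas
Hunk 3: at line 5 remove [ovtzn] add [zkf] -> 11 lines: gmikh rta xcyc cilpi rdy zkf ypcn gbir bfji njssj wlas
Hunk 4: at line 7 remove [gbir] add [uvt,rbo] -> 12 lines: gmikh rta xcyc cilpi rdy zkf ypcn uvt rbo bfji njssj wlas
Hunk 5: at line 8 remove [bfji] add [bxw,bnqr] -> 13 lines: gmikh rta xcyc cilpi rdy zkf ypcn uvt rbo bxw bnqr njssj wlas
Hunk 6: at line 8 remove [rbo] add [rasr,nktpr,meq] -> 15 lines: gmikh rta xcyc cilpi rdy zkf ypcn uvt rasr nktpr meq bxw bnqr njssj wlas
Hunk 7: at line 3 remove [cilpi,rdy] add [lhfht,cko,wmon] -> 16 lines: gmikh rta xcyc lhfht cko wmon zkf ypcn uvt rasr nktpr meq bxw bnqr njssj wlas
Final line 10: rasr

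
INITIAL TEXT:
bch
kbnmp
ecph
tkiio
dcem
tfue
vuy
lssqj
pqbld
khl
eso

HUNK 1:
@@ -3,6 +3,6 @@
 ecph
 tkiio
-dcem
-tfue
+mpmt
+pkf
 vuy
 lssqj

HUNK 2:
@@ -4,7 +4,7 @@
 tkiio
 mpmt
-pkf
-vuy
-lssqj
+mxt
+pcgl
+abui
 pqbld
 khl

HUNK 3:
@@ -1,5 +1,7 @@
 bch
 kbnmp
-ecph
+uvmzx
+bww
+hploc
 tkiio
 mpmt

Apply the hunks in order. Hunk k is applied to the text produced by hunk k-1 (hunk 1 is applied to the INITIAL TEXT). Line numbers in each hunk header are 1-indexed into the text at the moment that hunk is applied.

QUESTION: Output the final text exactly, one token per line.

Answer: bch
kbnmp
uvmzx
bww
hploc
tkiio
mpmt
mxt
pcgl
abui
pqbld
khl
eso

Derivation:
Hunk 1: at line 3 remove [dcem,tfue] add [mpmt,pkf] -> 11 lines: bch kbnmp ecph tkiio mpmt pkf vuy lssqj pqbld khl eso
Hunk 2: at line 4 remove [pkf,vuy,lssqj] add [mxt,pcgl,abui] -> 11 lines: bch kbnmp ecph tkiio mpmt mxt pcgl abui pqbld khl eso
Hunk 3: at line 1 remove [ecph] add [uvmzx,bww,hploc] -> 13 lines: bch kbnmp uvmzx bww hploc tkiio mpmt mxt pcgl abui pqbld khl eso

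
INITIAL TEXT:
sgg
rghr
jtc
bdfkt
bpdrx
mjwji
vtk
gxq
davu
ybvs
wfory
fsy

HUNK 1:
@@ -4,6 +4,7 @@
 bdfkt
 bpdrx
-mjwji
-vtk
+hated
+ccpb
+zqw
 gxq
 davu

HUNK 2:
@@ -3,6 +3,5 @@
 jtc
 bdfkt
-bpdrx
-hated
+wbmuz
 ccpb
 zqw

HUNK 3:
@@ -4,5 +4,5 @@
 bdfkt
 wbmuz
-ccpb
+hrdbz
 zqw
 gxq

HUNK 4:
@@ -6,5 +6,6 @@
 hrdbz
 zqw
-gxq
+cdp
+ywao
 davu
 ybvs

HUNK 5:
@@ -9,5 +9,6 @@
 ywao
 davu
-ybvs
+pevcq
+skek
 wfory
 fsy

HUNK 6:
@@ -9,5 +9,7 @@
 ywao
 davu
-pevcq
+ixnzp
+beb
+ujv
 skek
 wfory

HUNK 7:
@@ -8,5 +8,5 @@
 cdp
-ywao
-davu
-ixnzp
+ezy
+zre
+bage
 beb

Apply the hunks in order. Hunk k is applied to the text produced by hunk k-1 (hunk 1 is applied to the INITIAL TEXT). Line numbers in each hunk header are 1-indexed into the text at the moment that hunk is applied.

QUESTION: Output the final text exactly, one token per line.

Hunk 1: at line 4 remove [mjwji,vtk] add [hated,ccpb,zqw] -> 13 lines: sgg rghr jtc bdfkt bpdrx hated ccpb zqw gxq davu ybvs wfory fsy
Hunk 2: at line 3 remove [bpdrx,hated] add [wbmuz] -> 12 lines: sgg rghr jtc bdfkt wbmuz ccpb zqw gxq davu ybvs wfory fsy
Hunk 3: at line 4 remove [ccpb] add [hrdbz] -> 12 lines: sgg rghr jtc bdfkt wbmuz hrdbz zqw gxq davu ybvs wfory fsy
Hunk 4: at line 6 remove [gxq] add [cdp,ywao] -> 13 lines: sgg rghr jtc bdfkt wbmuz hrdbz zqw cdp ywao davu ybvs wfory fsy
Hunk 5: at line 9 remove [ybvs] add [pevcq,skek] -> 14 lines: sgg rghr jtc bdfkt wbmuz hrdbz zqw cdp ywao davu pevcq skek wfory fsy
Hunk 6: at line 9 remove [pevcq] add [ixnzp,beb,ujv] -> 16 lines: sgg rghr jtc bdfkt wbmuz hrdbz zqw cdp ywao davu ixnzp beb ujv skek wfory fsy
Hunk 7: at line 8 remove [ywao,davu,ixnzp] add [ezy,zre,bage] -> 16 lines: sgg rghr jtc bdfkt wbmuz hrdbz zqw cdp ezy zre bage beb ujv skek wfory fsy

Answer: sgg
rghr
jtc
bdfkt
wbmuz
hrdbz
zqw
cdp
ezy
zre
bage
beb
ujv
skek
wfory
fsy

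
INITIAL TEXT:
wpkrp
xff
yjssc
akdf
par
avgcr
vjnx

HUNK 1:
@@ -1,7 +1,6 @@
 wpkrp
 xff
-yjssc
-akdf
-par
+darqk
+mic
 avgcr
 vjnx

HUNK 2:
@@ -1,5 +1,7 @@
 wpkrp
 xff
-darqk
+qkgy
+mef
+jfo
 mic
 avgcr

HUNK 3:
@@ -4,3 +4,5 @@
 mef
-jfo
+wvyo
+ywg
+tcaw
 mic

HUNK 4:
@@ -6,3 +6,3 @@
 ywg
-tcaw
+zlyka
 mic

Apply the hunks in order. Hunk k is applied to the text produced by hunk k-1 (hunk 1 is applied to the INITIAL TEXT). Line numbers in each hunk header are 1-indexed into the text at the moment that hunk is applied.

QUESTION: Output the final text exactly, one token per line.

Answer: wpkrp
xff
qkgy
mef
wvyo
ywg
zlyka
mic
avgcr
vjnx

Derivation:
Hunk 1: at line 1 remove [yjssc,akdf,par] add [darqk,mic] -> 6 lines: wpkrp xff darqk mic avgcr vjnx
Hunk 2: at line 1 remove [darqk] add [qkgy,mef,jfo] -> 8 lines: wpkrp xff qkgy mef jfo mic avgcr vjnx
Hunk 3: at line 4 remove [jfo] add [wvyo,ywg,tcaw] -> 10 lines: wpkrp xff qkgy mef wvyo ywg tcaw mic avgcr vjnx
Hunk 4: at line 6 remove [tcaw] add [zlyka] -> 10 lines: wpkrp xff qkgy mef wvyo ywg zlyka mic avgcr vjnx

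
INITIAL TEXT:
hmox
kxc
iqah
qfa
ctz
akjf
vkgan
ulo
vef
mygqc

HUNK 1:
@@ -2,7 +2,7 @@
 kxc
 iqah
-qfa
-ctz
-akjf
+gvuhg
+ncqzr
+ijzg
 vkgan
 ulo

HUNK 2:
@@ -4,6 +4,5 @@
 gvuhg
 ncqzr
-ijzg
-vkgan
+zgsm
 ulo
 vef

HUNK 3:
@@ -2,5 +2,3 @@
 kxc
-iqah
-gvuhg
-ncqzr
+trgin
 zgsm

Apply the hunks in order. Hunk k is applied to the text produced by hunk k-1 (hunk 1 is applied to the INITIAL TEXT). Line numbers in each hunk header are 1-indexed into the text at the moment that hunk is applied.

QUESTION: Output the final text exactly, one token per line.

Answer: hmox
kxc
trgin
zgsm
ulo
vef
mygqc

Derivation:
Hunk 1: at line 2 remove [qfa,ctz,akjf] add [gvuhg,ncqzr,ijzg] -> 10 lines: hmox kxc iqah gvuhg ncqzr ijzg vkgan ulo vef mygqc
Hunk 2: at line 4 remove [ijzg,vkgan] add [zgsm] -> 9 lines: hmox kxc iqah gvuhg ncqzr zgsm ulo vef mygqc
Hunk 3: at line 2 remove [iqah,gvuhg,ncqzr] add [trgin] -> 7 lines: hmox kxc trgin zgsm ulo vef mygqc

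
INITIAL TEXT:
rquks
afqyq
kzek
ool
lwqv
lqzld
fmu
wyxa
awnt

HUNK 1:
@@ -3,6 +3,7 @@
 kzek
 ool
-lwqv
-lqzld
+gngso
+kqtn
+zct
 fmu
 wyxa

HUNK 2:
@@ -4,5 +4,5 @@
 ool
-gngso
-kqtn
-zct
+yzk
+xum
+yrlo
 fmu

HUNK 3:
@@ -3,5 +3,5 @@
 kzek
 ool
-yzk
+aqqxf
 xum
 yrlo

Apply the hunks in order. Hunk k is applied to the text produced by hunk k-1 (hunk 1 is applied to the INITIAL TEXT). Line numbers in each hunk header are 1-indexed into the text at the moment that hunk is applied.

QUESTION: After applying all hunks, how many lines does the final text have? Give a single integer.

Answer: 10

Derivation:
Hunk 1: at line 3 remove [lwqv,lqzld] add [gngso,kqtn,zct] -> 10 lines: rquks afqyq kzek ool gngso kqtn zct fmu wyxa awnt
Hunk 2: at line 4 remove [gngso,kqtn,zct] add [yzk,xum,yrlo] -> 10 lines: rquks afqyq kzek ool yzk xum yrlo fmu wyxa awnt
Hunk 3: at line 3 remove [yzk] add [aqqxf] -> 10 lines: rquks afqyq kzek ool aqqxf xum yrlo fmu wyxa awnt
Final line count: 10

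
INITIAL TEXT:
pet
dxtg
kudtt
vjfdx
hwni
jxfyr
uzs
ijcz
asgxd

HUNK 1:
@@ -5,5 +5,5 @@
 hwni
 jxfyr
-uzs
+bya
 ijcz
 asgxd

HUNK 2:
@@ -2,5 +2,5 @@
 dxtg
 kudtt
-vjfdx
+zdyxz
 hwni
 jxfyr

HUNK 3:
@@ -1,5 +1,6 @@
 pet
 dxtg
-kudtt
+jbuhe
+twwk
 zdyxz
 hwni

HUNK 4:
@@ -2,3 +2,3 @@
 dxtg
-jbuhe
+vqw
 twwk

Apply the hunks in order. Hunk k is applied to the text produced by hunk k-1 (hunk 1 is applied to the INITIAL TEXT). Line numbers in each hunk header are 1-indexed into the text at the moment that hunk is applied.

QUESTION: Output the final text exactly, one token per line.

Hunk 1: at line 5 remove [uzs] add [bya] -> 9 lines: pet dxtg kudtt vjfdx hwni jxfyr bya ijcz asgxd
Hunk 2: at line 2 remove [vjfdx] add [zdyxz] -> 9 lines: pet dxtg kudtt zdyxz hwni jxfyr bya ijcz asgxd
Hunk 3: at line 1 remove [kudtt] add [jbuhe,twwk] -> 10 lines: pet dxtg jbuhe twwk zdyxz hwni jxfyr bya ijcz asgxd
Hunk 4: at line 2 remove [jbuhe] add [vqw] -> 10 lines: pet dxtg vqw twwk zdyxz hwni jxfyr bya ijcz asgxd

Answer: pet
dxtg
vqw
twwk
zdyxz
hwni
jxfyr
bya
ijcz
asgxd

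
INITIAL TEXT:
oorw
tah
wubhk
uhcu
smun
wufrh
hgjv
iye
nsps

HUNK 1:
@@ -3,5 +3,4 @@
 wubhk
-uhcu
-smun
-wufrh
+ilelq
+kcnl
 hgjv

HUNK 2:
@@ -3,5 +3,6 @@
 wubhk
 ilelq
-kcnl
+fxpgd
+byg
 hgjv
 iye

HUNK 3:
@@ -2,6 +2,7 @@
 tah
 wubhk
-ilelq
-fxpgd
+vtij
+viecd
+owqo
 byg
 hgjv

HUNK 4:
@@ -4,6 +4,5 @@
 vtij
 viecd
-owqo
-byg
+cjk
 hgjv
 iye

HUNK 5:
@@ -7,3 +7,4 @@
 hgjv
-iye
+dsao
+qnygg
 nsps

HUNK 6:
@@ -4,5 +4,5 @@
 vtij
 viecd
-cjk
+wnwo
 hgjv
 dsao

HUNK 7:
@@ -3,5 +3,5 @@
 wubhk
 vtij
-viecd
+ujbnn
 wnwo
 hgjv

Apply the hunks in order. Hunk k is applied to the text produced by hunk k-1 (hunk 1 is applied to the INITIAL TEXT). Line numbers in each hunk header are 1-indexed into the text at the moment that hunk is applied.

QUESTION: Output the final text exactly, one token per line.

Hunk 1: at line 3 remove [uhcu,smun,wufrh] add [ilelq,kcnl] -> 8 lines: oorw tah wubhk ilelq kcnl hgjv iye nsps
Hunk 2: at line 3 remove [kcnl] add [fxpgd,byg] -> 9 lines: oorw tah wubhk ilelq fxpgd byg hgjv iye nsps
Hunk 3: at line 2 remove [ilelq,fxpgd] add [vtij,viecd,owqo] -> 10 lines: oorw tah wubhk vtij viecd owqo byg hgjv iye nsps
Hunk 4: at line 4 remove [owqo,byg] add [cjk] -> 9 lines: oorw tah wubhk vtij viecd cjk hgjv iye nsps
Hunk 5: at line 7 remove [iye] add [dsao,qnygg] -> 10 lines: oorw tah wubhk vtij viecd cjk hgjv dsao qnygg nsps
Hunk 6: at line 4 remove [cjk] add [wnwo] -> 10 lines: oorw tah wubhk vtij viecd wnwo hgjv dsao qnygg nsps
Hunk 7: at line 3 remove [viecd] add [ujbnn] -> 10 lines: oorw tah wubhk vtij ujbnn wnwo hgjv dsao qnygg nsps

Answer: oorw
tah
wubhk
vtij
ujbnn
wnwo
hgjv
dsao
qnygg
nsps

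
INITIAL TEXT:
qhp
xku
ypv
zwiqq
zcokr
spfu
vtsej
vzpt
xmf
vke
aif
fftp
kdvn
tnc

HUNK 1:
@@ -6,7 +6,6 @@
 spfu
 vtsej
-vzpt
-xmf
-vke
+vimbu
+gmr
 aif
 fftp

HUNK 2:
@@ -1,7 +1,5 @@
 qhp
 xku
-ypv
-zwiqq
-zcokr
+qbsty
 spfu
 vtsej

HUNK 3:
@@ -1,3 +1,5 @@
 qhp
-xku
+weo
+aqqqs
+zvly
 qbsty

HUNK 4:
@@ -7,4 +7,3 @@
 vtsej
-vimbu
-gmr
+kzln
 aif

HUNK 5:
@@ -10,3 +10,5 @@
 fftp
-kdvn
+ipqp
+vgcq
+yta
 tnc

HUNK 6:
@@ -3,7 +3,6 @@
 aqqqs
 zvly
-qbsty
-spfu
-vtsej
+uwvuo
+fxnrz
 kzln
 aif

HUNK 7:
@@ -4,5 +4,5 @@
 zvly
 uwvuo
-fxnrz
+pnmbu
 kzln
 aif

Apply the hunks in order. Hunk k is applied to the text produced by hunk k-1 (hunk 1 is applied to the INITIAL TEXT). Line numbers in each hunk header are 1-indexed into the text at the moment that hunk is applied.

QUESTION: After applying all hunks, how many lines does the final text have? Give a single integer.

Answer: 13

Derivation:
Hunk 1: at line 6 remove [vzpt,xmf,vke] add [vimbu,gmr] -> 13 lines: qhp xku ypv zwiqq zcokr spfu vtsej vimbu gmr aif fftp kdvn tnc
Hunk 2: at line 1 remove [ypv,zwiqq,zcokr] add [qbsty] -> 11 lines: qhp xku qbsty spfu vtsej vimbu gmr aif fftp kdvn tnc
Hunk 3: at line 1 remove [xku] add [weo,aqqqs,zvly] -> 13 lines: qhp weo aqqqs zvly qbsty spfu vtsej vimbu gmr aif fftp kdvn tnc
Hunk 4: at line 7 remove [vimbu,gmr] add [kzln] -> 12 lines: qhp weo aqqqs zvly qbsty spfu vtsej kzln aif fftp kdvn tnc
Hunk 5: at line 10 remove [kdvn] add [ipqp,vgcq,yta] -> 14 lines: qhp weo aqqqs zvly qbsty spfu vtsej kzln aif fftp ipqp vgcq yta tnc
Hunk 6: at line 3 remove [qbsty,spfu,vtsej] add [uwvuo,fxnrz] -> 13 lines: qhp weo aqqqs zvly uwvuo fxnrz kzln aif fftp ipqp vgcq yta tnc
Hunk 7: at line 4 remove [fxnrz] add [pnmbu] -> 13 lines: qhp weo aqqqs zvly uwvuo pnmbu kzln aif fftp ipqp vgcq yta tnc
Final line count: 13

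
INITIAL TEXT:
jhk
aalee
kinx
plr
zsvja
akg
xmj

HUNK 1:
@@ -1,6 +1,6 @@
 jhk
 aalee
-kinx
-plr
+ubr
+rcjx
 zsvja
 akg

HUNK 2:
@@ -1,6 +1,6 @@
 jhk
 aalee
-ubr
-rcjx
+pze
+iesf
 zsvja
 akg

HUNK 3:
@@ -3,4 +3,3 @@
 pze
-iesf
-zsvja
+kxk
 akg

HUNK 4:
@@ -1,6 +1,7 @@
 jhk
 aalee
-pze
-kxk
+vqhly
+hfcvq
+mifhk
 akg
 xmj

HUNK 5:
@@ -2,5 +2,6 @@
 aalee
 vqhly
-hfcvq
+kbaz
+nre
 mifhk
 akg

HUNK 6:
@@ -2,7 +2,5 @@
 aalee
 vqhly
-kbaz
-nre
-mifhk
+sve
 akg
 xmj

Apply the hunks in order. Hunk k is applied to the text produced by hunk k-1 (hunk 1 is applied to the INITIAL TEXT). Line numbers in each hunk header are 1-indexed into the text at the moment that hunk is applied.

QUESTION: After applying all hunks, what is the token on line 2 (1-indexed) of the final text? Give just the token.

Answer: aalee

Derivation:
Hunk 1: at line 1 remove [kinx,plr] add [ubr,rcjx] -> 7 lines: jhk aalee ubr rcjx zsvja akg xmj
Hunk 2: at line 1 remove [ubr,rcjx] add [pze,iesf] -> 7 lines: jhk aalee pze iesf zsvja akg xmj
Hunk 3: at line 3 remove [iesf,zsvja] add [kxk] -> 6 lines: jhk aalee pze kxk akg xmj
Hunk 4: at line 1 remove [pze,kxk] add [vqhly,hfcvq,mifhk] -> 7 lines: jhk aalee vqhly hfcvq mifhk akg xmj
Hunk 5: at line 2 remove [hfcvq] add [kbaz,nre] -> 8 lines: jhk aalee vqhly kbaz nre mifhk akg xmj
Hunk 6: at line 2 remove [kbaz,nre,mifhk] add [sve] -> 6 lines: jhk aalee vqhly sve akg xmj
Final line 2: aalee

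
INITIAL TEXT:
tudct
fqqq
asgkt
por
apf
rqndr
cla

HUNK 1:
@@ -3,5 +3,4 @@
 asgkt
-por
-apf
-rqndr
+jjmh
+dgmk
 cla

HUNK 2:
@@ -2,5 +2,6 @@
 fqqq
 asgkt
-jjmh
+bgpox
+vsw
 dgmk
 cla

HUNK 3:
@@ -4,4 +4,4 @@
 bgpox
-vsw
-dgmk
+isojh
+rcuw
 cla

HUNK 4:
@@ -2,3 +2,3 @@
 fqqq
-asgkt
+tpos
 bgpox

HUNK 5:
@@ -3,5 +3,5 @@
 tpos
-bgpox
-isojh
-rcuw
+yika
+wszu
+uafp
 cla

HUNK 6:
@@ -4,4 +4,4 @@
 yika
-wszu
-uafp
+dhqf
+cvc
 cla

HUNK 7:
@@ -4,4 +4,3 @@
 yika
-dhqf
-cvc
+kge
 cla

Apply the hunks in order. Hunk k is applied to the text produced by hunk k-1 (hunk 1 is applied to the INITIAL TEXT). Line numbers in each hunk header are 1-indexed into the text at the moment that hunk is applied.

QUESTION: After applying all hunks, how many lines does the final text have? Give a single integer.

Answer: 6

Derivation:
Hunk 1: at line 3 remove [por,apf,rqndr] add [jjmh,dgmk] -> 6 lines: tudct fqqq asgkt jjmh dgmk cla
Hunk 2: at line 2 remove [jjmh] add [bgpox,vsw] -> 7 lines: tudct fqqq asgkt bgpox vsw dgmk cla
Hunk 3: at line 4 remove [vsw,dgmk] add [isojh,rcuw] -> 7 lines: tudct fqqq asgkt bgpox isojh rcuw cla
Hunk 4: at line 2 remove [asgkt] add [tpos] -> 7 lines: tudct fqqq tpos bgpox isojh rcuw cla
Hunk 5: at line 3 remove [bgpox,isojh,rcuw] add [yika,wszu,uafp] -> 7 lines: tudct fqqq tpos yika wszu uafp cla
Hunk 6: at line 4 remove [wszu,uafp] add [dhqf,cvc] -> 7 lines: tudct fqqq tpos yika dhqf cvc cla
Hunk 7: at line 4 remove [dhqf,cvc] add [kge] -> 6 lines: tudct fqqq tpos yika kge cla
Final line count: 6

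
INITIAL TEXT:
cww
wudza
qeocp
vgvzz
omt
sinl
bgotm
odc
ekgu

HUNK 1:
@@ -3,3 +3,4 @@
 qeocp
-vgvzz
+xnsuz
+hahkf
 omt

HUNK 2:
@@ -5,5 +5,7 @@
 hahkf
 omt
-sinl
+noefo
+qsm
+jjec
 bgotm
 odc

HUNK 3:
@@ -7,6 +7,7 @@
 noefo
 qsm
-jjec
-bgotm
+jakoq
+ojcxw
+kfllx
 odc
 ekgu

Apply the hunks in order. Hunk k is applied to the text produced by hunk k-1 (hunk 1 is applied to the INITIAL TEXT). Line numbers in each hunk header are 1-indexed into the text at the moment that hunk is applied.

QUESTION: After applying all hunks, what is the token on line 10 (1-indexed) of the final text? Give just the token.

Answer: ojcxw

Derivation:
Hunk 1: at line 3 remove [vgvzz] add [xnsuz,hahkf] -> 10 lines: cww wudza qeocp xnsuz hahkf omt sinl bgotm odc ekgu
Hunk 2: at line 5 remove [sinl] add [noefo,qsm,jjec] -> 12 lines: cww wudza qeocp xnsuz hahkf omt noefo qsm jjec bgotm odc ekgu
Hunk 3: at line 7 remove [jjec,bgotm] add [jakoq,ojcxw,kfllx] -> 13 lines: cww wudza qeocp xnsuz hahkf omt noefo qsm jakoq ojcxw kfllx odc ekgu
Final line 10: ojcxw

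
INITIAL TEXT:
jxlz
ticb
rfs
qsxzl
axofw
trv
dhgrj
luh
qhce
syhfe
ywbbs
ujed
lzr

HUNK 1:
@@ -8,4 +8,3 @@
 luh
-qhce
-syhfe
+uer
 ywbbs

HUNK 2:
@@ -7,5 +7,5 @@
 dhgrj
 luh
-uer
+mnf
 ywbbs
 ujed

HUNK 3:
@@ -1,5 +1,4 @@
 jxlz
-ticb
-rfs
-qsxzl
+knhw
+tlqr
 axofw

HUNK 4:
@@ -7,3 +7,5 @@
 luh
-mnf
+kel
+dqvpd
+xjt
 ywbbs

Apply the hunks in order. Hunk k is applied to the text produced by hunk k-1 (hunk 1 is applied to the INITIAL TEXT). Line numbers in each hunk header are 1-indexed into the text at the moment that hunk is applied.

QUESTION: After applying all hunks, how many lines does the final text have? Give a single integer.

Hunk 1: at line 8 remove [qhce,syhfe] add [uer] -> 12 lines: jxlz ticb rfs qsxzl axofw trv dhgrj luh uer ywbbs ujed lzr
Hunk 2: at line 7 remove [uer] add [mnf] -> 12 lines: jxlz ticb rfs qsxzl axofw trv dhgrj luh mnf ywbbs ujed lzr
Hunk 3: at line 1 remove [ticb,rfs,qsxzl] add [knhw,tlqr] -> 11 lines: jxlz knhw tlqr axofw trv dhgrj luh mnf ywbbs ujed lzr
Hunk 4: at line 7 remove [mnf] add [kel,dqvpd,xjt] -> 13 lines: jxlz knhw tlqr axofw trv dhgrj luh kel dqvpd xjt ywbbs ujed lzr
Final line count: 13

Answer: 13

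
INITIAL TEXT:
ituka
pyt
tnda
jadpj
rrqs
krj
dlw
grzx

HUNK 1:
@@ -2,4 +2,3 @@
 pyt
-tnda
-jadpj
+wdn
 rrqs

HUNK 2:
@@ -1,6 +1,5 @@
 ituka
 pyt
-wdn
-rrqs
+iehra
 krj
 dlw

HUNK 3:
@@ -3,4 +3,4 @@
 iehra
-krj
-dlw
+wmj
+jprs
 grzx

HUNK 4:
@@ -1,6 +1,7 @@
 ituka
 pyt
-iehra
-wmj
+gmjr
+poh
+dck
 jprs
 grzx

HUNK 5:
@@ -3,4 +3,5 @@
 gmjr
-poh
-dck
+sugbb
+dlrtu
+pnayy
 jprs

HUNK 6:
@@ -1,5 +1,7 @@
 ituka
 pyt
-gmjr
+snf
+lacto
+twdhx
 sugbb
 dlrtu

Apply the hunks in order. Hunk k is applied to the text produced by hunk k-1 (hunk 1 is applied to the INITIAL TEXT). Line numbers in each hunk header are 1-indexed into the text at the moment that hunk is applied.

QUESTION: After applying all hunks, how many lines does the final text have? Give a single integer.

Answer: 10

Derivation:
Hunk 1: at line 2 remove [tnda,jadpj] add [wdn] -> 7 lines: ituka pyt wdn rrqs krj dlw grzx
Hunk 2: at line 1 remove [wdn,rrqs] add [iehra] -> 6 lines: ituka pyt iehra krj dlw grzx
Hunk 3: at line 3 remove [krj,dlw] add [wmj,jprs] -> 6 lines: ituka pyt iehra wmj jprs grzx
Hunk 4: at line 1 remove [iehra,wmj] add [gmjr,poh,dck] -> 7 lines: ituka pyt gmjr poh dck jprs grzx
Hunk 5: at line 3 remove [poh,dck] add [sugbb,dlrtu,pnayy] -> 8 lines: ituka pyt gmjr sugbb dlrtu pnayy jprs grzx
Hunk 6: at line 1 remove [gmjr] add [snf,lacto,twdhx] -> 10 lines: ituka pyt snf lacto twdhx sugbb dlrtu pnayy jprs grzx
Final line count: 10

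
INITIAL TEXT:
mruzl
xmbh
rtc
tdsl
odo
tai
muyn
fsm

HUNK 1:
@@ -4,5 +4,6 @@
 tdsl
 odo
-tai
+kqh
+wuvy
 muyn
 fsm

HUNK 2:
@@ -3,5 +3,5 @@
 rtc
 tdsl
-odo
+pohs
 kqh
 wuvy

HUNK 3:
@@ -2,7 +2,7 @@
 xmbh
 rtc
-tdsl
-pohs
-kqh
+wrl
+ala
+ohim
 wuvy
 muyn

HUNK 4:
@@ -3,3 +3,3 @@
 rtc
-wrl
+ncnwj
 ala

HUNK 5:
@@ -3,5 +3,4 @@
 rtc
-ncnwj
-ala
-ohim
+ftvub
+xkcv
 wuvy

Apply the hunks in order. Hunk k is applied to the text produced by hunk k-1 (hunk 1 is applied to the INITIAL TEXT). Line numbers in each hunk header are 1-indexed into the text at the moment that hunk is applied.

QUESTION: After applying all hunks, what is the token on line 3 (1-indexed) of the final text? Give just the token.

Answer: rtc

Derivation:
Hunk 1: at line 4 remove [tai] add [kqh,wuvy] -> 9 lines: mruzl xmbh rtc tdsl odo kqh wuvy muyn fsm
Hunk 2: at line 3 remove [odo] add [pohs] -> 9 lines: mruzl xmbh rtc tdsl pohs kqh wuvy muyn fsm
Hunk 3: at line 2 remove [tdsl,pohs,kqh] add [wrl,ala,ohim] -> 9 lines: mruzl xmbh rtc wrl ala ohim wuvy muyn fsm
Hunk 4: at line 3 remove [wrl] add [ncnwj] -> 9 lines: mruzl xmbh rtc ncnwj ala ohim wuvy muyn fsm
Hunk 5: at line 3 remove [ncnwj,ala,ohim] add [ftvub,xkcv] -> 8 lines: mruzl xmbh rtc ftvub xkcv wuvy muyn fsm
Final line 3: rtc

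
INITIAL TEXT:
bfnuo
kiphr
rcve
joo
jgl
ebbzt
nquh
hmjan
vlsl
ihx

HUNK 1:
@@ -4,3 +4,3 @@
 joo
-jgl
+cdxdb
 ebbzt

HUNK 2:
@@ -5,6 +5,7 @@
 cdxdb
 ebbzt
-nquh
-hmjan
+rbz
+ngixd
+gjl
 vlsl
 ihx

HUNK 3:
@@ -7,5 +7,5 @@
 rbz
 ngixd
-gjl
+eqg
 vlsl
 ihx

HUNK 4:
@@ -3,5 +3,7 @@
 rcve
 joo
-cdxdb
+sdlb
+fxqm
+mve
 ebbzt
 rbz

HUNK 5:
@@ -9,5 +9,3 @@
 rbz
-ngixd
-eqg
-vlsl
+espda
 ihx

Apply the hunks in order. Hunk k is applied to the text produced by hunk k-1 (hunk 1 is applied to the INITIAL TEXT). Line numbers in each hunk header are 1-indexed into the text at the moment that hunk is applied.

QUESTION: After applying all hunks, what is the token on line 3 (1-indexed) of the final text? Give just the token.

Answer: rcve

Derivation:
Hunk 1: at line 4 remove [jgl] add [cdxdb] -> 10 lines: bfnuo kiphr rcve joo cdxdb ebbzt nquh hmjan vlsl ihx
Hunk 2: at line 5 remove [nquh,hmjan] add [rbz,ngixd,gjl] -> 11 lines: bfnuo kiphr rcve joo cdxdb ebbzt rbz ngixd gjl vlsl ihx
Hunk 3: at line 7 remove [gjl] add [eqg] -> 11 lines: bfnuo kiphr rcve joo cdxdb ebbzt rbz ngixd eqg vlsl ihx
Hunk 4: at line 3 remove [cdxdb] add [sdlb,fxqm,mve] -> 13 lines: bfnuo kiphr rcve joo sdlb fxqm mve ebbzt rbz ngixd eqg vlsl ihx
Hunk 5: at line 9 remove [ngixd,eqg,vlsl] add [espda] -> 11 lines: bfnuo kiphr rcve joo sdlb fxqm mve ebbzt rbz espda ihx
Final line 3: rcve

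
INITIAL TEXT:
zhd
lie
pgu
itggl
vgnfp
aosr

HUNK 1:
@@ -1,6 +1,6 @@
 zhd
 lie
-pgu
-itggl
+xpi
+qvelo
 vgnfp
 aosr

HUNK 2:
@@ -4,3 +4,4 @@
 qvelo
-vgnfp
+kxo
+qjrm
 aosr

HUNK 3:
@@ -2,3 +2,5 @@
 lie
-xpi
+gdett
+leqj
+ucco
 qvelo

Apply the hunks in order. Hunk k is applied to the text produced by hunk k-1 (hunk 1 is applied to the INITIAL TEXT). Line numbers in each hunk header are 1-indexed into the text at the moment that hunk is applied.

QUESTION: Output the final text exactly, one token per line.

Answer: zhd
lie
gdett
leqj
ucco
qvelo
kxo
qjrm
aosr

Derivation:
Hunk 1: at line 1 remove [pgu,itggl] add [xpi,qvelo] -> 6 lines: zhd lie xpi qvelo vgnfp aosr
Hunk 2: at line 4 remove [vgnfp] add [kxo,qjrm] -> 7 lines: zhd lie xpi qvelo kxo qjrm aosr
Hunk 3: at line 2 remove [xpi] add [gdett,leqj,ucco] -> 9 lines: zhd lie gdett leqj ucco qvelo kxo qjrm aosr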